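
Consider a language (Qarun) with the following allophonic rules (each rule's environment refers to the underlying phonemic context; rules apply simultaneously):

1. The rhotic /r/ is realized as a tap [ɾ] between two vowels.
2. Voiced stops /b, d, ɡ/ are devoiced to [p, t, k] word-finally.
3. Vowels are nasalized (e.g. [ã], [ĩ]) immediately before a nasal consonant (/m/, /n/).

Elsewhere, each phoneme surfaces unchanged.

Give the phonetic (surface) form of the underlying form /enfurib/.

[ẽnfuɾip]

/e/ (word-initial) occurs before a nasal consonant → [ẽ] by rule 3.
/n/ (between /e/ and /f/) is unaffected → [n].
/f/ (between /n/ and /u/) is unaffected → [f].
/u/ (between /f/ and /r/): rule 3 targets it, but not before a nasal consonant → unchanged [u].
/r/ meets the environment for rule 1 (between two vowels) → [ɾ].
/i/ (between /r/ and /b/): rule 3 targets it, but not before a nasal consonant → unchanged [i].
/b/ (word-final): word-finally, so rule 2 applies → [p].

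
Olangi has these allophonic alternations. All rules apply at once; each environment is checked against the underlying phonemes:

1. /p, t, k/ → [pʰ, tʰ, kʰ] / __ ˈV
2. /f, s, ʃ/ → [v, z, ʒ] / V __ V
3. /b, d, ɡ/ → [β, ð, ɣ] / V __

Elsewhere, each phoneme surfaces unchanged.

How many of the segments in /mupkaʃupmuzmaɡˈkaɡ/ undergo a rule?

Segments that undergo a rule: /ʃ/ → [ʒ] (rule 2); /ɡ/ → [ɣ] (rule 3); /k/ → [kʰ] (rule 1); /ɡ/ → [ɣ] (rule 3).
All other segments surface unchanged.

4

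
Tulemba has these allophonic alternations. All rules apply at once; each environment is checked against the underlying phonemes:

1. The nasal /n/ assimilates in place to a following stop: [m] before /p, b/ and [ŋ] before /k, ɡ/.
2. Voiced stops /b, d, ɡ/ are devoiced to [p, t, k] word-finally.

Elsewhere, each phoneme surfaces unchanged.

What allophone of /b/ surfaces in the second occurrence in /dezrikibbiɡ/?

[b]

/b/ — between /b/ and /i/; rule 2 does not apply here → [b].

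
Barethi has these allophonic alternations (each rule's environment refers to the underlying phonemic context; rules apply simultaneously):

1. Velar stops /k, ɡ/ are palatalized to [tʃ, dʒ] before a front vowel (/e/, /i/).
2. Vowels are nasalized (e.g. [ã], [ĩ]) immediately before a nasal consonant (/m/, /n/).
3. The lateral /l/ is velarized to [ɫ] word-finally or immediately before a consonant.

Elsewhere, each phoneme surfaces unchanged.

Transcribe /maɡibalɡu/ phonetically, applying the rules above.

/m/ (word-initial) is unaffected → [m].
/a/ (between /m/ and /ɡ/) is in the target of rule 2 but the environment (before a nasal consonant) is not met → [a].
/ɡ/ (between /a/ and /i/) occurs before a front vowel → [dʒ] by rule 1.
/i/ (between /ɡ/ and /b/): rule 2 targets it, but not before a nasal consonant → unchanged [i].
/b/ (between /i/ and /a/) is unaffected → [b].
/a/ (between /b/ and /l/): rule 2 targets it, but not before a nasal consonant → unchanged [a].
/l/ — between /a/ and /ɡ/, word-finally or immediately before a consonant — surfaces as [ɫ] (rule 3).
/ɡ/ (between /l/ and /u/) fails the environment for rule 1, so it stays [ɡ].
/u/ (word-final) fails the environment for rule 2, so it stays [u].

[madʒibaɫɡu]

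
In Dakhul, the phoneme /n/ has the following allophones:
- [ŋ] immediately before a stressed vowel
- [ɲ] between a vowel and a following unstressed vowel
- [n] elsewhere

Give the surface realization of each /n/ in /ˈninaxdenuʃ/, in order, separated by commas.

[ŋ], [ɲ], [ɲ]

Occurrence 1 (position 1): immediately before a stressed vowel → [ŋ].
Occurrence 2 (position 3): between a vowel and a following unstressed vowel → [ɲ].
Occurrence 3 (position 8): between a vowel and a following unstressed vowel → [ɲ].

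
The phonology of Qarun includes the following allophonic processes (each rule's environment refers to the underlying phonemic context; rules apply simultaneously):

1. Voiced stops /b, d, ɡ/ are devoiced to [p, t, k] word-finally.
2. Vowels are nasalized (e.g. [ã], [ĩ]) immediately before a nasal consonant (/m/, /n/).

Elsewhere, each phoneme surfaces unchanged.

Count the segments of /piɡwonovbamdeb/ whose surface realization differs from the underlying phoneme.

Segments that undergo a rule: /o/ → [õ] (rule 2); /a/ → [ã] (rule 2); /b/ → [p] (rule 1).
All other segments surface unchanged.

3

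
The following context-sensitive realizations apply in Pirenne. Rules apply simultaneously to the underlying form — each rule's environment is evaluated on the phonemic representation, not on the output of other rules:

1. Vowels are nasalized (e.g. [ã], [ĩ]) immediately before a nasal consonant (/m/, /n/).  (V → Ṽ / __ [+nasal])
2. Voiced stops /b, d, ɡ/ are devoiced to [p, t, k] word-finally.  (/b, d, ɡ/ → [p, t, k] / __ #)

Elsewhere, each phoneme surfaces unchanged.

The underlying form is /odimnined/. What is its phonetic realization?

/o/ (word-initial) fails the environment for rule 1, so it stays [o].
/d/ (between /o/ and /i/): rule 2 targets it, but not word-finally → unchanged [d].
Rule 1 applies to /i/ (between /d/ and /m/: before a nasal consonant) → [ĩ].
/i/ (between /n/ and /n/): before a nasal consonant, so rule 1 applies → [ĩ].
/e/ (between /n/ and /d/): rule 1 targets it, but not before a nasal consonant → unchanged [e].
/d/ meets the environment for rule 2 (word-finally) → [t].

[odĩmnĩnet]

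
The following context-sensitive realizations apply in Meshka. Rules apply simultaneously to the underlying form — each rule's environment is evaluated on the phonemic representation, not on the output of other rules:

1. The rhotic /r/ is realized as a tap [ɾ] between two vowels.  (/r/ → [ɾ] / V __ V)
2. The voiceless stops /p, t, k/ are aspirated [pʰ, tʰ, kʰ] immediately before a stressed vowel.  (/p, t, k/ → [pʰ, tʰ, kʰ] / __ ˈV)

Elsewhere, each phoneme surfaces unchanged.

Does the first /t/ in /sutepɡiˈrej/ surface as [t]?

/t/ (between /u/ and /e/) fails the environment for rule 2, so it stays [t].
The actual realization is [t], which matches [t].

Yes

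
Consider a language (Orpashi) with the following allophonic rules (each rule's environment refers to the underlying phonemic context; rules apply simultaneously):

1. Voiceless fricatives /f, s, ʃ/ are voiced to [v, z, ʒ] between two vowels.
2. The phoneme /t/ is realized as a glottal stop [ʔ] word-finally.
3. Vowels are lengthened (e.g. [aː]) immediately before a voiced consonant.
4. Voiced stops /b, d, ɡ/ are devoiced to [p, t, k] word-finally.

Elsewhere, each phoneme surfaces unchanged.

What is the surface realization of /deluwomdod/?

[deːluːwoːmdoːt]

/d/ (word-initial) is in the target of rule 4 but the environment (word-finally) is not met → [d].
Rule 3 applies to /e/ (between /d/ and /l/: before a voiced consonant) → [eː].
/l/ stays [l].
/u/ — between /l/ and /w/, before a voiced consonant — surfaces as [uː] (rule 3).
/w/ (between /u/ and /o/) is unaffected → [w].
/o/ — between /w/ and /m/, before a voiced consonant — surfaces as [oː] (rule 3).
/m/ (between /o/ and /d/): no rule targets it → [m].
/d/ — between /m/ and /o/; rule 4 does not apply here → [d].
/o/ (between /d/ and /d/) occurs before a voiced consonant → [oː] by rule 3.
/d/ (word-final) occurs word-finally → [t] by rule 4.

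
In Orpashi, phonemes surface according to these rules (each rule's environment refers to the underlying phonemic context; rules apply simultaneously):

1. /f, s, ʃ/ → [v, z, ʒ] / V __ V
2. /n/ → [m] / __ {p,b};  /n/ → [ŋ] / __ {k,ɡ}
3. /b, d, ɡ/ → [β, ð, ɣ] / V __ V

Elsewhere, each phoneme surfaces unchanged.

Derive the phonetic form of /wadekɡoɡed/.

Rule 3 applies to /d/ (between /a/ and /e/: between two vowels) → [ð].
/ɡ/ — between /k/ and /o/; rule 3 does not apply here → [ɡ].
/ɡ/ (between /o/ and /e/): between two vowels, so rule 3 applies → [ɣ].
/d/ (word-final) fails the environment for rule 3, so it stays [d].

[waðekɡoɣed]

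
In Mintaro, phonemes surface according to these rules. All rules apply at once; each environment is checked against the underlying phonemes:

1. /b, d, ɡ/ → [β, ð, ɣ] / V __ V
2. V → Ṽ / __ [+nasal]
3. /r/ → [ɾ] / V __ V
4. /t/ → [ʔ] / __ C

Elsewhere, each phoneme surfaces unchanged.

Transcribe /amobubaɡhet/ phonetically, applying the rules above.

/a/ meets the environment for rule 2 (before a nasal consonant) → [ã].
/o/ (between /m/ and /b/): rule 2 targets it, but not before a nasal consonant → unchanged [o].
/b/ meets the environment for rule 1 (between two vowels) → [β].
/u/ (between /b/ and /b/) is in the target of rule 2 but the environment (before a nasal consonant) is not met → [u].
Rule 1 applies to /b/ (between /u/ and /a/: between two vowels) → [β].
/a/ (between /b/ and /ɡ/) fails the environment for rule 2, so it stays [a].
/ɡ/ — between /a/ and /h/; rule 1 does not apply here → [ɡ].
/e/ — between /h/ and /t/; rule 2 does not apply here → [e].
/t/ (word-final): rule 4 targets it, but not immediately before a consonant → unchanged [t].

[ãmoβuβaɡhet]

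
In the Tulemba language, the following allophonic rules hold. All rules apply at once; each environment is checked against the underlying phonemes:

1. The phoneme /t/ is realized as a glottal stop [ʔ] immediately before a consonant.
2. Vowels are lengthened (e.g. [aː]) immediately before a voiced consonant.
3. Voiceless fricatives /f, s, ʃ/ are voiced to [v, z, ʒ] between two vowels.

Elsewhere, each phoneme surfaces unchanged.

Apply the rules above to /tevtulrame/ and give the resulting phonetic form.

[teːvtuːlraːme]

/t/ — word-initial; rule 1 does not apply here → [t].
/e/ — between /t/ and /v/, before a voiced consonant — surfaces as [eː] (rule 2).
/v/ (between /e/ and /t/): no rule targets it → [v].
/t/ (between /v/ and /u/) is in the target of rule 1 but the environment (immediately before a consonant) is not met → [t].
Rule 2 applies to /u/ (between /t/ and /l/: before a voiced consonant) → [uː].
/l/ (between /u/ and /r/) is unaffected → [l].
/r/ stays [r].
Rule 2 applies to /a/ (between /r/ and /m/: before a voiced consonant) → [aː].
/m/ stays [m].
/e/ (word-final): rule 2 targets it, but not before a voiced consonant → unchanged [e].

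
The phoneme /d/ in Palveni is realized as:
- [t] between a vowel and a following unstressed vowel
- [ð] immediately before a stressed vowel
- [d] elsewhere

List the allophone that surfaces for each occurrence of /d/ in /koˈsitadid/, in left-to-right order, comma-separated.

Occurrence 1 (position 7): between a vowel and a following unstressed vowel → [t].
Occurrence 2 (position 9): no conditioning environment matches → elsewhere allophone [d].

[t], [d]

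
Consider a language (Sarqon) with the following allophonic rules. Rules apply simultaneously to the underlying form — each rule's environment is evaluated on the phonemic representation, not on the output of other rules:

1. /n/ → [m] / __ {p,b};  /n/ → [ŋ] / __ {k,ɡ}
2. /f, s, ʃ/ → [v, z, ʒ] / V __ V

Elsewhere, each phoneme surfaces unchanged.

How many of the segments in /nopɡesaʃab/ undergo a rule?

2

Segments that undergo a rule: /s/ → [z] (rule 2); /ʃ/ → [ʒ] (rule 2).
All other segments surface unchanged.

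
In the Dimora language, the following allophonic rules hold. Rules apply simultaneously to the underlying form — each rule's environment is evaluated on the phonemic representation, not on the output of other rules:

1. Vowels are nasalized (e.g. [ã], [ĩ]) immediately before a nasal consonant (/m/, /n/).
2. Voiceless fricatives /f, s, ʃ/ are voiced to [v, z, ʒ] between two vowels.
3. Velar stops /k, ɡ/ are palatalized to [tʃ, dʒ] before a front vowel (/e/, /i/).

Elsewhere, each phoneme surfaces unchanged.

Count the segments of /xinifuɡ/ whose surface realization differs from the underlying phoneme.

Segments that undergo a rule: /i/ → [ĩ] (rule 1); /f/ → [v] (rule 2).
All other segments surface unchanged.

2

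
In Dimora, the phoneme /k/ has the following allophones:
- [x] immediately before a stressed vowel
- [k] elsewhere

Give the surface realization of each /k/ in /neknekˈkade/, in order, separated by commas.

Occurrence 1 (position 3): no conditioning environment matches → elsewhere allophone [k].
Occurrence 2 (position 6): no conditioning environment matches → elsewhere allophone [k].
Occurrence 3 (position 7): immediately before a stressed vowel → [x].

[k], [k], [x]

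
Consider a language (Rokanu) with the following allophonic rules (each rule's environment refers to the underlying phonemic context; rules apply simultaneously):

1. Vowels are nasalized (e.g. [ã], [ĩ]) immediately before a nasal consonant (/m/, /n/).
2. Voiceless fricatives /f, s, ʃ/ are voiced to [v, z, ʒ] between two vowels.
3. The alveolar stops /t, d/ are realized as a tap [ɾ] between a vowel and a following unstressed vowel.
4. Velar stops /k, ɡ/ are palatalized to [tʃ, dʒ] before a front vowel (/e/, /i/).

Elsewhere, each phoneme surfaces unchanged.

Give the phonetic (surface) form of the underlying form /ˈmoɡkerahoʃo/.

/m/ stays [m].
/o/ — between /m/ and /ɡ/; rule 1 does not apply here → [o].
/ɡ/ — between /o/ and /k/; rule 4 does not apply here → [ɡ].
/k/ (between /ɡ/ and /e/) occurs before a front vowel → [tʃ] by rule 4.
/e/ (between /k/ and /r/) fails the environment for rule 1, so it stays [e].
/r/ (between /e/ and /a/): no rule targets it → [r].
/a/ (between /r/ and /h/) is in the target of rule 1 but the environment (before a nasal consonant) is not met → [a].
/h/ (between /a/ and /o/): no rule targets it → [h].
/o/ (between /h/ and /ʃ/) fails the environment for rule 1, so it stays [o].
/ʃ/ meets the environment for rule 2 (between two vowels) → [ʒ].
/o/ (word-final) is in the target of rule 1 but the environment (before a nasal consonant) is not met → [o].

[ˈmoɡtʃerahoʒo]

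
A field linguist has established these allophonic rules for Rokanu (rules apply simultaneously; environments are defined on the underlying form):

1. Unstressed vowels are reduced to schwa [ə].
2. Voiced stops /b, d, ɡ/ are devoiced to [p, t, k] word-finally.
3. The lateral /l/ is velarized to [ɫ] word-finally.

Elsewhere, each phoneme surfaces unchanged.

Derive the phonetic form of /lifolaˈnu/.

[ləfələˈnu]

/l/ (word-initial): rule 3 targets it, but not word-finally → unchanged [l].
Rule 1 applies to /i/ (between /l/ and /f/: in an unstressed syllable) → [ə].
/o/ (between /f/ and /l/): in an unstressed syllable, so rule 1 applies → [ə].
/l/ (between /o/ and /a/): rule 3 targets it, but not word-finally → unchanged [l].
/a/ meets the environment for rule 1 (in an unstressed syllable) → [ə].
/u/ (word-final) fails the environment for rule 1, so it stays [u].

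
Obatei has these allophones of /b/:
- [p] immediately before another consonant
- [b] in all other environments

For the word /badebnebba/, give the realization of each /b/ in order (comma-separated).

[b], [p], [p], [b]

Occurrence 1 (position 1): no conditioning environment matches → elsewhere allophone [b].
Occurrence 2 (position 5): immediately before another consonant → [p].
Occurrence 3 (position 8): immediately before another consonant → [p].
Occurrence 4 (position 9): no conditioning environment matches → elsewhere allophone [b].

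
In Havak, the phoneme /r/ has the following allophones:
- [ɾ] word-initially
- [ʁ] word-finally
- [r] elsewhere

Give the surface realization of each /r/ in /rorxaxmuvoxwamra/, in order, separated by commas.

Occurrence 1 (position 1): word-initially → [ɾ].
Occurrence 2 (position 3): no conditioning environment matches → elsewhere allophone [r].
Occurrence 3 (position 15): no conditioning environment matches → elsewhere allophone [r].

[ɾ], [r], [r]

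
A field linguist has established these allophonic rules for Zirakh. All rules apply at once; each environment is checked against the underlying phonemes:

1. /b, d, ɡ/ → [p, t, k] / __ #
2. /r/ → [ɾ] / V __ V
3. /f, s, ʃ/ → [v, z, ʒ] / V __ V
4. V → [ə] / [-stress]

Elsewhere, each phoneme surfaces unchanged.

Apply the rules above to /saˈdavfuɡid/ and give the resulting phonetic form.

[səˈdavfəɡət]

/s/ — word-initial; rule 3 does not apply here → [s].
/a/ — between /s/ and /d/, in an unstressed syllable — surfaces as [ə] (rule 4).
/d/ (between /a/ and /a/): rule 1 targets it, but not word-finally → unchanged [d].
/a/ (between /d/ and /v/) fails the environment for rule 4, so it stays [a].
/f/ (between /v/ and /u/) is in the target of rule 3 but the environment (between two vowels) is not met → [f].
/u/ meets the environment for rule 4 (in an unstressed syllable) → [ə].
/ɡ/ (between /u/ and /i/) is in the target of rule 1 but the environment (word-finally) is not met → [ɡ].
/i/ (between /ɡ/ and /d/): in an unstressed syllable, so rule 4 applies → [ə].
/d/ (word-final) occurs word-finally → [t] by rule 1.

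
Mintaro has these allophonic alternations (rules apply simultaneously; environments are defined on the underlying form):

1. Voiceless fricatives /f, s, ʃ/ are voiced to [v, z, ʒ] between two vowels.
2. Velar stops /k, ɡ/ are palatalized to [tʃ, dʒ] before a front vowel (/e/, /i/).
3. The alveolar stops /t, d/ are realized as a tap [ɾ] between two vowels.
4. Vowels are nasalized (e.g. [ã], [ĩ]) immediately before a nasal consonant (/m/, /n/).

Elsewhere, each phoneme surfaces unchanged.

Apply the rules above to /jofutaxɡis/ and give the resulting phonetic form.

/j/ — not in any rule's target class → [j].
/o/ — between /j/ and /f/; rule 4 does not apply here → [o].
/f/ — between /o/ and /u/, between two vowels — surfaces as [v] (rule 1).
/u/ — between /f/ and /t/; rule 4 does not apply here → [u].
/t/ meets the environment for rule 3 (between two vowels) → [ɾ].
/a/ (between /t/ and /x/) fails the environment for rule 4, so it stays [a].
/x/ — not in any rule's target class → [x].
/ɡ/ (between /x/ and /i/) occurs before a front vowel → [dʒ] by rule 2.
/i/ — between /ɡ/ and /s/; rule 4 does not apply here → [i].
/s/ — word-final; rule 1 does not apply here → [s].

[jovuɾaxdʒis]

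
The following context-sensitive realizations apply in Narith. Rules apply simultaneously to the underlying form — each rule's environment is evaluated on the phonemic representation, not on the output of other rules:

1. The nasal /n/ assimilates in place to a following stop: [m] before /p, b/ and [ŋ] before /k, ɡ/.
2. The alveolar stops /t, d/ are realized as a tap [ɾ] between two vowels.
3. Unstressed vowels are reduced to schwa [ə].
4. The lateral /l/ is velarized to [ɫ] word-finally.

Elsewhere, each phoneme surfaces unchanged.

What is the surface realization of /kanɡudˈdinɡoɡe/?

/k/ (word-initial): no rule targets it → [k].
/a/ (between /k/ and /n/) occurs in an unstressed syllable → [ə] by rule 3.
Rule 1 applies to /n/ (between /a/ and /ɡ/: before a labial or velar stop) → [ŋ].
/ɡ/ (between /n/ and /u/) is unaffected → [ɡ].
/u/ meets the environment for rule 3 (in an unstressed syllable) → [ə].
/d/ (between /u/ and /d/): rule 2 targets it, but not between two vowels → unchanged [d].
/d/ (between /d/ and /i/) fails the environment for rule 2, so it stays [d].
/i/ (between /d/ and /n/): rule 3 targets it, but not in an unstressed syllable → unchanged [i].
/n/ meets the environment for rule 1 (before a labial or velar stop) → [ŋ].
/ɡ/ — not in any rule's target class → [ɡ].
/o/ — between /ɡ/ and /ɡ/, in an unstressed syllable — surfaces as [ə] (rule 3).
/ɡ/ (between /o/ and /e/) is unaffected → [ɡ].
/e/ (word-final): in an unstressed syllable, so rule 3 applies → [ə].

[kəŋɡədˈdiŋɡəɡə]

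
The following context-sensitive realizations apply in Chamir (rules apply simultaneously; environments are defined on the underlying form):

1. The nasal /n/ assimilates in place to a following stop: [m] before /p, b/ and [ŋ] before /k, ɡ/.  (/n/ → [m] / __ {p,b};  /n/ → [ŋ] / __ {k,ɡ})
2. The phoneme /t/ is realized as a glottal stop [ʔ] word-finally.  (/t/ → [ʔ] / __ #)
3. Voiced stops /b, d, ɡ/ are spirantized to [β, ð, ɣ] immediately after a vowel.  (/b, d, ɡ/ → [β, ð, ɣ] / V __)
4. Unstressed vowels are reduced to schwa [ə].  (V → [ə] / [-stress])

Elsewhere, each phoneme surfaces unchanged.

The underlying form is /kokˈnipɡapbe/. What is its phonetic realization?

/o/ (between /k/ and /k/) occurs in an unstressed syllable → [ə] by rule 4.
/n/ — between /k/ and /i/; rule 1 does not apply here → [n].
/i/ (between /n/ and /p/) is in the target of rule 4 but the environment (in an unstressed syllable) is not met → [i].
/ɡ/ (between /p/ and /a/) fails the environment for rule 3, so it stays [ɡ].
/a/ (between /ɡ/ and /p/): in an unstressed syllable, so rule 4 applies → [ə].
/b/ (between /p/ and /e/): rule 3 targets it, but not immediately after a vowel → unchanged [b].
/e/ — word-final, in an unstressed syllable — surfaces as [ə] (rule 4).

[kəkˈnipɡəpbə]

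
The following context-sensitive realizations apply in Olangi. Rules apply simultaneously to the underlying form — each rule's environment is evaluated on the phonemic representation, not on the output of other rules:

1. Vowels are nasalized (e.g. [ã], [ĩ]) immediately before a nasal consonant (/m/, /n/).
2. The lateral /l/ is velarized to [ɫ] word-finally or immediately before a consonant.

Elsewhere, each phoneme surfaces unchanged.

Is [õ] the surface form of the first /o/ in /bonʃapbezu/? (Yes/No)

Yes

Rule 1 applies to /o/ (between /b/ and /n/: before a nasal consonant) → [õ].
The actual realization is [õ], which matches [õ].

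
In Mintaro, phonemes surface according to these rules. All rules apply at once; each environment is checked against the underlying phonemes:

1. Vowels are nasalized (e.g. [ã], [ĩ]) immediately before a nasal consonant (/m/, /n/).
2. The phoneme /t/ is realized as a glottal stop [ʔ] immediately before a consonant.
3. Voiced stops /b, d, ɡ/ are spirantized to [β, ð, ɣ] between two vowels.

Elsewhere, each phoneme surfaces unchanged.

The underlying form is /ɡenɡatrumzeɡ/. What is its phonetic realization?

/ɡ/ (word-initial) is in the target of rule 3 but the environment (between two vowels) is not met → [ɡ].
/e/ (between /ɡ/ and /n/): before a nasal consonant, so rule 1 applies → [ẽ].
/n/ stays [n].
/ɡ/ — between /n/ and /a/; rule 3 does not apply here → [ɡ].
/a/ (between /ɡ/ and /t/): rule 1 targets it, but not before a nasal consonant → unchanged [a].
/t/ meets the environment for rule 2 (immediately before a consonant) → [ʔ].
/r/ (between /t/ and /u/) is unaffected → [r].
/u/ meets the environment for rule 1 (before a nasal consonant) → [ũ].
/m/ stays [m].
/z/ (between /m/ and /e/) is unaffected → [z].
/e/ — between /z/ and /ɡ/; rule 1 does not apply here → [e].
/ɡ/ (word-final) fails the environment for rule 3, so it stays [ɡ].

[ɡẽnɡaʔrũmzeɡ]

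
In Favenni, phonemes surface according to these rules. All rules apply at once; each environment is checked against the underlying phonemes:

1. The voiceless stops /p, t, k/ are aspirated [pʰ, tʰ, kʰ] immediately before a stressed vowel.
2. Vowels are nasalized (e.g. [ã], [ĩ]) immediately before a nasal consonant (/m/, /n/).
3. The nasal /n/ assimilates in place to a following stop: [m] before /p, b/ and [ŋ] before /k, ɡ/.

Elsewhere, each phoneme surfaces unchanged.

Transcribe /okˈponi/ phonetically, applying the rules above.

/o/ — word-initial; rule 2 does not apply here → [o].
/k/ (between /o/ and /p/) is in the target of rule 1 but the environment (immediately before a stressed vowel) is not met → [k].
/p/ (between /k/ and /o/): immediately before a stressed vowel, so rule 1 applies → [pʰ].
/o/ meets the environment for rule 2 (before a nasal consonant) → [õ].
/n/ (between /o/ and /i/) is in the target of rule 3 but the environment (before a labial or velar stop) is not met → [n].
/i/ — word-final; rule 2 does not apply here → [i].

[okˈpʰõni]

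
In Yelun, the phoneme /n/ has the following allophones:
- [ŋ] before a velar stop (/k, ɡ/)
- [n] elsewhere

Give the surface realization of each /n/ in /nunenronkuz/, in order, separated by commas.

[n], [n], [n], [ŋ]

Occurrence 1 (position 1): no conditioning environment matches → elsewhere allophone [n].
Occurrence 2 (position 3): no conditioning environment matches → elsewhere allophone [n].
Occurrence 3 (position 5): no conditioning environment matches → elsewhere allophone [n].
Occurrence 4 (position 8): before a velar stop → [ŋ].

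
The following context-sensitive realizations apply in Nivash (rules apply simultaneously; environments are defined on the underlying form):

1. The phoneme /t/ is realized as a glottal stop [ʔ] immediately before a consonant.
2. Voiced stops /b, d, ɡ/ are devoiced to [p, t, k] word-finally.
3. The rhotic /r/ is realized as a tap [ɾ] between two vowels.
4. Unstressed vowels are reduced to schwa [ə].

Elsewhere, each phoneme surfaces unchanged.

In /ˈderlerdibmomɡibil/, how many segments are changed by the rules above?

Segments that undergo a rule: /e/ → [ə] (rule 4); /i/ → [ə] (rule 4); /o/ → [ə] (rule 4); /i/ → [ə] (rule 4); /i/ → [ə] (rule 4).
All other segments surface unchanged.

5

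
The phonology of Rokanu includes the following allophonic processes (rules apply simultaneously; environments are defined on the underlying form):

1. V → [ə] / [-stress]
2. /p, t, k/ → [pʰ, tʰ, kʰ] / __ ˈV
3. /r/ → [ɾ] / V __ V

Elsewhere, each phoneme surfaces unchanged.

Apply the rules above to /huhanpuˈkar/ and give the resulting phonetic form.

[həhənpəˈkʰar]

/h/ — not in any rule's target class → [h].
/u/ (between /h/ and /h/): in an unstressed syllable, so rule 1 applies → [ə].
/h/ stays [h].
/a/ (between /h/ and /n/): in an unstressed syllable, so rule 1 applies → [ə].
/n/ stays [n].
/p/ — between /n/ and /u/; rule 2 does not apply here → [p].
/u/ (between /p/ and /k/): in an unstressed syllable, so rule 1 applies → [ə].
/k/ (between /u/ and /a/): immediately before a stressed vowel, so rule 2 applies → [kʰ].
/a/ — between /k/ and /r/; rule 1 does not apply here → [a].
/r/ (word-final) fails the environment for rule 3, so it stays [r].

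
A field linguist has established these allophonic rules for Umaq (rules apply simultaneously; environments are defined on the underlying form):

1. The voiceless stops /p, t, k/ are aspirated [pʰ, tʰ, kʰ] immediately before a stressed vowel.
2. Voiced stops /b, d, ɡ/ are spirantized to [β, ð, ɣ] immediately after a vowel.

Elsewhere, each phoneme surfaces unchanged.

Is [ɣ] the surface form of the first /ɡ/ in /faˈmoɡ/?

Yes

/ɡ/ meets the environment for rule 2 (immediately after a vowel) → [ɣ].
The actual realization is [ɣ], which matches [ɣ].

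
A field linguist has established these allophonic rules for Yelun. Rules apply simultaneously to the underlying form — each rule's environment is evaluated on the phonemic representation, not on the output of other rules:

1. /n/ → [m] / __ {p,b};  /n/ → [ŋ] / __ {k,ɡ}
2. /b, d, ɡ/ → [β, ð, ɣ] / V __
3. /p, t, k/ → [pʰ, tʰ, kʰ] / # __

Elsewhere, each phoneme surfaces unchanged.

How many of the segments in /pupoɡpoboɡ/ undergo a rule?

Segments that undergo a rule: /p/ → [pʰ] (rule 3); /ɡ/ → [ɣ] (rule 2); /b/ → [β] (rule 2); /ɡ/ → [ɣ] (rule 2).
All other segments surface unchanged.

4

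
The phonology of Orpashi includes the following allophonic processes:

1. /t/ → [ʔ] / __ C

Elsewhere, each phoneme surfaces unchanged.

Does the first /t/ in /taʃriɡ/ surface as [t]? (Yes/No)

Yes

/t/ — word-initial; rule 1 does not apply here → [t].
The actual realization is [t], which matches [t].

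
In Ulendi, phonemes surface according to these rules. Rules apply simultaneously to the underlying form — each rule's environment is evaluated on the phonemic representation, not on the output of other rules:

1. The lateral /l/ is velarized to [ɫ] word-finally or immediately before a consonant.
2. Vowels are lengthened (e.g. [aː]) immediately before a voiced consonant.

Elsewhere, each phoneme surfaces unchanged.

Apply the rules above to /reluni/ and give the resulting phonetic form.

[reːluːni]

/r/ — not in any rule's target class → [r].
/e/ (between /r/ and /l/) occurs before a voiced consonant → [eː] by rule 2.
/l/ (between /e/ and /u/): rule 1 targets it, but not word-finally or immediately before a consonant → unchanged [l].
Rule 2 applies to /u/ (between /l/ and /n/: before a voiced consonant) → [uː].
/n/ (between /u/ and /i/) is unaffected → [n].
/i/ (word-final) fails the environment for rule 2, so it stays [i].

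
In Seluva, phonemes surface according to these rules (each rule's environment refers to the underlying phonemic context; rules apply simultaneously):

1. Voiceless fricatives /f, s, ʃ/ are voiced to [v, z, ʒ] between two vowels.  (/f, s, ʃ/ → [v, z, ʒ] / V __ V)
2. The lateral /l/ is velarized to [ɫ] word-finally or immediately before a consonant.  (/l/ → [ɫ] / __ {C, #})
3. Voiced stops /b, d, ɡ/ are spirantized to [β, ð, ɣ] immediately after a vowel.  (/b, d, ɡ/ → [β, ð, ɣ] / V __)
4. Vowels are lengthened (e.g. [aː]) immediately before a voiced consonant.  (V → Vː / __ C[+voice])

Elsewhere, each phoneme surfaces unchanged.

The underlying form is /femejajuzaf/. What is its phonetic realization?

/f/ (word-initial): rule 1 targets it, but not between two vowels → unchanged [f].
/e/ — between /f/ and /m/, before a voiced consonant — surfaces as [eː] (rule 4).
/m/ (between /e/ and /e/): no rule targets it → [m].
/e/ (between /m/ and /j/): before a voiced consonant, so rule 4 applies → [eː].
/j/ — not in any rule's target class → [j].
/a/ (between /j/ and /j/) occurs before a voiced consonant → [aː] by rule 4.
/j/ (between /a/ and /u/) is unaffected → [j].
Rule 4 applies to /u/ (between /j/ and /z/: before a voiced consonant) → [uː].
/z/ (between /u/ and /a/): no rule targets it → [z].
/a/ (between /z/ and /f/): rule 4 targets it, but not before a voiced consonant → unchanged [a].
/f/ — word-final; rule 1 does not apply here → [f].

[feːmeːjaːjuːzaf]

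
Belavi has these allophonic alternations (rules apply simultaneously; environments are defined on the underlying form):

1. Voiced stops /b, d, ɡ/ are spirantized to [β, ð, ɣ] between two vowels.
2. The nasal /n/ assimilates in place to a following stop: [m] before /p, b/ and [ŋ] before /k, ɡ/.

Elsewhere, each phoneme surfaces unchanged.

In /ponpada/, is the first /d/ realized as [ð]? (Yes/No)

Rule 1 applies to /d/ (between /a/ and /a/: between two vowels) → [ð].
The actual realization is [ð], which matches [ð].

Yes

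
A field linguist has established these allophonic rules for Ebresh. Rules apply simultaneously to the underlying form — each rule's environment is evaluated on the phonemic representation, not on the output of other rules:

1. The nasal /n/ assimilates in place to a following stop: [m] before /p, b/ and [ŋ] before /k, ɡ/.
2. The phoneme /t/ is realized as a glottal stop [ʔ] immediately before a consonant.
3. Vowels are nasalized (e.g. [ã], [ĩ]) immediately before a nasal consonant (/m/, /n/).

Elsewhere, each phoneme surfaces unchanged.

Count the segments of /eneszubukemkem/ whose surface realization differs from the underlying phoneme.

3

Segments that undergo a rule: /e/ → [ẽ] (rule 3); /e/ → [ẽ] (rule 3); /e/ → [ẽ] (rule 3).
All other segments surface unchanged.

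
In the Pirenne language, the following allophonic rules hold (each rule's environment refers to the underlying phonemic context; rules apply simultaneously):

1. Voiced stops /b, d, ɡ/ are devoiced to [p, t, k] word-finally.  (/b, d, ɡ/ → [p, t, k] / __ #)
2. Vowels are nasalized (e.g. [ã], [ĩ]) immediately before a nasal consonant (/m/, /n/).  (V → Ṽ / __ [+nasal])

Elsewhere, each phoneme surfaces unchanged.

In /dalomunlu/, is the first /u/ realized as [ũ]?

Yes

/u/ (between /m/ and /n/) occurs before a nasal consonant → [ũ] by rule 2.
The actual realization is [ũ], which matches [ũ].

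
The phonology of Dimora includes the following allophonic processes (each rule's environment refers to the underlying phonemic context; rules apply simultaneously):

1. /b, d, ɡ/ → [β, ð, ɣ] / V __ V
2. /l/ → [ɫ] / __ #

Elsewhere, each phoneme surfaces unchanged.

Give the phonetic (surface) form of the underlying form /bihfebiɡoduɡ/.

[bihfeβiɣoðuɡ]

/b/ (word-initial) is in the target of rule 1 but the environment (between two vowels) is not met → [b].
/i/ — not in any rule's target class → [i].
/h/ — not in any rule's target class → [h].
/f/ — not in any rule's target class → [f].
/e/ (between /f/ and /b/): no rule targets it → [e].
/b/ (between /e/ and /i/): between two vowels, so rule 1 applies → [β].
/i/ stays [i].
/ɡ/ (between /i/ and /o/) occurs between two vowels → [ɣ] by rule 1.
/o/ stays [o].
/d/ (between /o/ and /u/): between two vowels, so rule 1 applies → [ð].
/u/ — not in any rule's target class → [u].
/ɡ/ — word-final; rule 1 does not apply here → [ɡ].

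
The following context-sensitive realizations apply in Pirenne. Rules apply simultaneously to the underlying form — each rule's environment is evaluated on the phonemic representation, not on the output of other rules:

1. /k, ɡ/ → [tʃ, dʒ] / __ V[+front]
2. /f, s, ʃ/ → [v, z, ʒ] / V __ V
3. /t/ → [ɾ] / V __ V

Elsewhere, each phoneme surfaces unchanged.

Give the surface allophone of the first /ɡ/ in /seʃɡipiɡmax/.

/ɡ/ meets the environment for rule 1 (before a front vowel) → [dʒ].

[dʒ]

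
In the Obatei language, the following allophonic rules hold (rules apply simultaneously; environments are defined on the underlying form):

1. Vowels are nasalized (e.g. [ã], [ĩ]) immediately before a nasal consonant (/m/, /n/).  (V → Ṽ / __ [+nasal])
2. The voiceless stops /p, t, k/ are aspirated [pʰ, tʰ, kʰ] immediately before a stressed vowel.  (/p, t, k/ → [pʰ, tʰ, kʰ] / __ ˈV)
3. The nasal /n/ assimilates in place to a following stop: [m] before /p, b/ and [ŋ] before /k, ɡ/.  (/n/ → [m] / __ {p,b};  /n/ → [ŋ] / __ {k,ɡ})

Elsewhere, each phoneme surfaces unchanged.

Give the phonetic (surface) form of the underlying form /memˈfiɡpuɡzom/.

[mẽmˈfiɡpuɡzõm]

/e/ (between /m/ and /m/): before a nasal consonant, so rule 1 applies → [ẽ].
/i/ — between /f/ and /ɡ/; rule 1 does not apply here → [i].
/p/ — between /ɡ/ and /u/; rule 2 does not apply here → [p].
/u/ (between /p/ and /ɡ/) fails the environment for rule 1, so it stays [u].
/o/ — between /z/ and /m/, before a nasal consonant — surfaces as [õ] (rule 1).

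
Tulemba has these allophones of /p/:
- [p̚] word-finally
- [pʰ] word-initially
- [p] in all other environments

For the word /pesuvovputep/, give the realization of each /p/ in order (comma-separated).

[pʰ], [p], [p̚]

Occurrence 1 (position 1): word-initially → [pʰ].
Occurrence 2 (position 8): no conditioning environment matches → elsewhere allophone [p].
Occurrence 3 (position 12): word-finally → [p̚].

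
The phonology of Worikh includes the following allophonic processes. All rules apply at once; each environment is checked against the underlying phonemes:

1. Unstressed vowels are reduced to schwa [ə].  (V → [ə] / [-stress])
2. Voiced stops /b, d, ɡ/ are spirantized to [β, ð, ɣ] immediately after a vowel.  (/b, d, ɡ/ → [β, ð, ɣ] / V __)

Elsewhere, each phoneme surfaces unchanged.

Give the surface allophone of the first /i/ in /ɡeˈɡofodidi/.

[ə]

/i/ (between /d/ and /d/): in an unstressed syllable, so rule 1 applies → [ə].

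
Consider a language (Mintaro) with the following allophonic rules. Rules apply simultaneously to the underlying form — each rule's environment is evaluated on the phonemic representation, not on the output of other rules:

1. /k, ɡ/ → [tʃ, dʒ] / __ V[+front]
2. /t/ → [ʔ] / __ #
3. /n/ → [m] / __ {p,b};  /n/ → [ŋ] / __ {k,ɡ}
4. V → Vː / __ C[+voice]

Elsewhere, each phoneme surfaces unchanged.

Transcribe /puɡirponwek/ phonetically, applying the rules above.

/u/ — between /p/ and /ɡ/, before a voiced consonant — surfaces as [uː] (rule 4).
/ɡ/ — between /u/ and /i/, before a front vowel — surfaces as [dʒ] (rule 1).
/i/ — between /ɡ/ and /r/, before a voiced consonant — surfaces as [iː] (rule 4).
Rule 4 applies to /o/ (between /p/ and /n/: before a voiced consonant) → [oː].
/n/ — between /o/ and /w/; rule 3 does not apply here → [n].
/e/ (between /w/ and /k/) fails the environment for rule 4, so it stays [e].
/k/ (word-final) is in the target of rule 1 but the environment (before a front vowel) is not met → [k].

[puːdʒiːrpoːnwek]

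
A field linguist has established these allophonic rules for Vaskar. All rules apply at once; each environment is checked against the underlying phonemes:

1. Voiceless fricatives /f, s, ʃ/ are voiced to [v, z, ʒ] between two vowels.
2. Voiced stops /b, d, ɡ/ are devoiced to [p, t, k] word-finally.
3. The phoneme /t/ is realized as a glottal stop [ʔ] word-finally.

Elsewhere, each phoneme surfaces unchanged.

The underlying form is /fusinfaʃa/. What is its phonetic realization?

[fuzinfaʒa]

/f/ (word-initial) is in the target of rule 1 but the environment (between two vowels) is not met → [f].
/u/ (between /f/ and /s/): no rule targets it → [u].
/s/ meets the environment for rule 1 (between two vowels) → [z].
/i/ (between /s/ and /n/) is unaffected → [i].
/n/ — not in any rule's target class → [n].
/f/ — between /n/ and /a/; rule 1 does not apply here → [f].
/a/ — not in any rule's target class → [a].
/ʃ/ (between /a/ and /a/): between two vowels, so rule 1 applies → [ʒ].
/a/ — not in any rule's target class → [a].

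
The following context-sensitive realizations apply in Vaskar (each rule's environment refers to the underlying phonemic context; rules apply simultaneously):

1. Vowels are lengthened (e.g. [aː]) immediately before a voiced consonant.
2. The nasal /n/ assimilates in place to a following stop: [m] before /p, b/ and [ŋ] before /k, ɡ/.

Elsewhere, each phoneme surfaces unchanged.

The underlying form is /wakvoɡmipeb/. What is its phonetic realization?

/a/ — between /w/ and /k/; rule 1 does not apply here → [a].
/o/ meets the environment for rule 1 (before a voiced consonant) → [oː].
/i/ (between /m/ and /p/) is in the target of rule 1 but the environment (before a voiced consonant) is not met → [i].
/e/ — between /p/ and /b/, before a voiced consonant — surfaces as [eː] (rule 1).

[wakvoːɡmipeːb]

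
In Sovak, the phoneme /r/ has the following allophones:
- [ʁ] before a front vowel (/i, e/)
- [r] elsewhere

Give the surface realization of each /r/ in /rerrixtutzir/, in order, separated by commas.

[ʁ], [r], [ʁ], [r]

Occurrence 1 (position 1): before a front vowel (/i, e/) → [ʁ].
Occurrence 2 (position 3): no conditioning environment matches → elsewhere allophone [r].
Occurrence 3 (position 4): before a front vowel (/i, e/) → [ʁ].
Occurrence 4 (position 12): no conditioning environment matches → elsewhere allophone [r].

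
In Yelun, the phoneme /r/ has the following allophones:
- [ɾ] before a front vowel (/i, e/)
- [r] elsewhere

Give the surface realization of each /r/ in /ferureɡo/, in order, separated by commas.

[r], [ɾ]

Occurrence 1 (position 3): no conditioning environment matches → elsewhere allophone [r].
Occurrence 2 (position 5): before a front vowel (/i, e/) → [ɾ].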